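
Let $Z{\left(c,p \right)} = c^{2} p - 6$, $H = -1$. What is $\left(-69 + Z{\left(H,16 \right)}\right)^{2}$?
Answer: $3481$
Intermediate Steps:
$Z{\left(c,p \right)} = -6 + p c^{2}$ ($Z{\left(c,p \right)} = p c^{2} - 6 = -6 + p c^{2}$)
$\left(-69 + Z{\left(H,16 \right)}\right)^{2} = \left(-69 - \left(6 - 16 \left(-1\right)^{2}\right)\right)^{2} = \left(-69 + \left(-6 + 16 \cdot 1\right)\right)^{2} = \left(-69 + \left(-6 + 16\right)\right)^{2} = \left(-69 + 10\right)^{2} = \left(-59\right)^{2} = 3481$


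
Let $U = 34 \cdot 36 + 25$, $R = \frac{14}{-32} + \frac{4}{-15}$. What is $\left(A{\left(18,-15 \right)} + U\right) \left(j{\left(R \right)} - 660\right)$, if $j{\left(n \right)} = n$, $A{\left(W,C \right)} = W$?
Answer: $- \frac{200906923}{240} \approx -8.3711 \cdot 10^{5}$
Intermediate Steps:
$R = - \frac{169}{240}$ ($R = 14 \left(- \frac{1}{32}\right) + 4 \left(- \frac{1}{15}\right) = - \frac{7}{16} - \frac{4}{15} = - \frac{169}{240} \approx -0.70417$)
$U = 1249$ ($U = 1224 + 25 = 1249$)
$\left(A{\left(18,-15 \right)} + U\right) \left(j{\left(R \right)} - 660\right) = \left(18 + 1249\right) \left(- \frac{169}{240} - 660\right) = 1267 \left(- \frac{158569}{240}\right) = - \frac{200906923}{240}$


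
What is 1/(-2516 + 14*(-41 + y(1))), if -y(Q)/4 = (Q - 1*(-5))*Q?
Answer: -1/3426 ≈ -0.00029189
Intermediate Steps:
y(Q) = -4*Q*(5 + Q) (y(Q) = -4*(Q - 1*(-5))*Q = -4*(Q + 5)*Q = -4*(5 + Q)*Q = -4*Q*(5 + Q))
1/(-2516 + 14*(-41 + y(1))) = 1/(-2516 + 14*(-41 - 4*1*(5 + 1))) = 1/(-2516 + 14*(-41 - 4*1*6)) = 1/(-2516 + 14*(-41 - 24)) = 1/(-2516 + 14*(-65)) = 1/(-2516 - 910) = 1/(-3426) = -1/3426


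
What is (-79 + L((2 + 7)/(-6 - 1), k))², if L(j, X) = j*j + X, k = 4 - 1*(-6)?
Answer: 10890000/2401 ≈ 4535.6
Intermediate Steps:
k = 10 (k = 4 + 6 = 10)
L(j, X) = X + j² (L(j, X) = j² + X = X + j²)
(-79 + L((2 + 7)/(-6 - 1), k))² = (-79 + (10 + ((2 + 7)/(-6 - 1))²))² = (-79 + (10 + (9/(-7))²))² = (-79 + (10 + (9*(-⅐))²))² = (-79 + (10 + (-9/7)²))² = (-79 + (10 + 81/49))² = (-79 + 571/49)² = (-3300/49)² = 10890000/2401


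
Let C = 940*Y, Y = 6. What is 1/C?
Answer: 1/5640 ≈ 0.00017730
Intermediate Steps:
C = 5640 (C = 940*6 = 5640)
1/C = 1/5640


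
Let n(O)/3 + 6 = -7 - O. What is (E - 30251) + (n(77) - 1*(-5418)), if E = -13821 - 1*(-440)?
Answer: -38484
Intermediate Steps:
n(O) = -39 - 3*O (n(O) = -18 + 3*(-7 - O) = -18 + (-21 - 3*O) = -39 - 3*O)
E = -13381 (E = -13821 + 440 = -13381)
(E - 30251) + (n(77) - 1*(-5418)) = (-13381 - 30251) + ((-39 - 3*77) - 1*(-5418)) = -43632 + ((-39 - 231) + 5418) = -43632 + (-270 + 5418) = -43632 + 5148 = -38484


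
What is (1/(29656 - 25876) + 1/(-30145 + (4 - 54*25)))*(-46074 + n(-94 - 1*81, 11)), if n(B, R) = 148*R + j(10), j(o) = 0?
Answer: -68424617/6613110 ≈ -10.347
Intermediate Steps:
n(B, R) = 148*R (n(B, R) = 148*R + 0 = 148*R)
(1/(29656 - 25876) + 1/(-30145 + (4 - 54*25)))*(-46074 + n(-94 - 1*81, 11)) = (1/(29656 - 25876) + 1/(-30145 + (4 - 54*25)))*(-46074 + 148*11) = (1/3780 + 1/(-30145 + (4 - 1350)))*(-46074 + 1628) = (1/3780 + 1/(-30145 - 1346))*(-44446) = (1/3780 + 1/(-31491))*(-44446) = (1/3780 - 1/31491)*(-44446) = (3079/13226220)*(-44446) = -68424617/6613110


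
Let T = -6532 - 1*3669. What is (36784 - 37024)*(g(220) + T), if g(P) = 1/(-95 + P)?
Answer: 61205952/25 ≈ 2.4482e+6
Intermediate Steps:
T = -10201 (T = -6532 - 3669 = -10201)
(36784 - 37024)*(g(220) + T) = (36784 - 37024)*(1/(-95 + 220) - 10201) = -240*(1/125 - 10201) = -240*(-1275124/125) = 61205952/25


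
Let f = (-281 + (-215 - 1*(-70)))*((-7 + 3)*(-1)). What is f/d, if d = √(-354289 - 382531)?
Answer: 852*I*√184205/184205 ≈ 1.9851*I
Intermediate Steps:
d = 2*I*√184205 (d = √(-736820) = 2*I*√184205 ≈ 858.38*I)
f = -1704 (f = (-281 + (-215 + 70))*(-4*(-1)) = (-281 - 145)*4 = -426*4 = -1704)
f/d = -1704*(-I*√184205/368410) = -(-852)*I*√184205/184205 = 852*I*√184205/184205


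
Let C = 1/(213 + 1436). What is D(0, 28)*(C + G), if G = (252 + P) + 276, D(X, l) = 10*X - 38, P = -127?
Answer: -25127500/1649 ≈ -15238.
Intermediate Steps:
D(X, l) = -38 + 10*X
C = 1/1649 ≈ 0.00060643
G = 401 (G = (252 - 127) + 276 = 125 + 276 = 401)
D(0, 28)*(C + G) = (-38 + 10*0)*(1/1649 + 401) = (-38 + 0)*(661250/1649) = -38*661250/1649 = -25127500/1649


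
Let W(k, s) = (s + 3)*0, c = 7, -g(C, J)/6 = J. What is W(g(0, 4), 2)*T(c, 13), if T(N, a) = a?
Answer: 0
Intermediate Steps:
g(C, J) = -6*J
W(k, s) = 0 (W(k, s) = (3 + s)*0 = 0)
W(g(0, 4), 2)*T(c, 13) = 0*13 = 0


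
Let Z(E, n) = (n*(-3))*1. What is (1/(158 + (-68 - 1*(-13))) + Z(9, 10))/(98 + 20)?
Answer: -3089/12154 ≈ -0.25416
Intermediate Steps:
Z(E, n) = -3*n (Z(E, n) = -3*n*1 = -3*n)
(1/(158 + (-68 - 1*(-13))) + Z(9, 10))/(98 + 20) = (1/(158 + (-68 - 1*(-13))) - 3*10)/(98 + 20) = (1/(158 + (-68 + 13)) - 30)/118 = (1/(158 - 55) - 30)*(1/118) = (1/103 - 30)*(1/118) = -3089/103*1/118 = -3089/12154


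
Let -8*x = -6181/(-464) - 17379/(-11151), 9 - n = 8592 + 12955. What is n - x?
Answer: -99048326141/4599168 ≈ -21536.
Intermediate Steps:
n = -21538 (n = 9 - (8592 + 12955) = 9 - 1*21547 = 9 - 21547 = -21538)
x = -8554243/4599168 (x = -(-6181/(-464) - 17379/(-11151))/8 = -(-6181*(-1/464) - 17379*(-1/11151))/8 = -(6181/464 + 1931/1239)/8 = -⅛*8554243/574896 = -8554243/4599168 ≈ -1.8600)
n - x = -21538 - 1*(-8554243/4599168) = -21538 + 8554243/4599168 = -99048326141/4599168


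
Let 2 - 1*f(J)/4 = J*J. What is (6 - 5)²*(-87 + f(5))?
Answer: -179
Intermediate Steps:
f(J) = 8 - 4*J² (f(J) = 8 - 4*J*J = 8 - 4*J²)
(6 - 5)²*(-87 + f(5)) = (6 - 5)²*(-87 + (8 - 4*5²)) = 1²*(-87 + (8 - 4*25)) = 1*(-87 + (8 - 100)) = 1*(-87 - 92) = 1*(-179) = -179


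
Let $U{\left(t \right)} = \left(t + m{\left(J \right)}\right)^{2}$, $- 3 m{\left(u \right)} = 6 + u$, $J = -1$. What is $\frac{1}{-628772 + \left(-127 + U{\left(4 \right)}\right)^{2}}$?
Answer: $- \frac{81}{49733696} \approx -1.6287 \cdot 10^{-6}$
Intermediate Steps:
$m{\left(u \right)} = -2 - \frac{u}{3}$ ($m{\left(u \right)} = - \frac{6 + u}{3} = -2 - \frac{u}{3}$)
$U{\left(t \right)} = \left(- \frac{5}{3} + t\right)^{2}$ ($U{\left(t \right)} = \left(t - \frac{5}{3}\right)^{2} = \left(- \frac{5}{3} + t\right)^{2}$)
$\frac{1}{-628772 + \left(-127 + U{\left(4 \right)}\right)^{2}} = \frac{1}{-628772 + \left(-127 + \frac{\left(-5 + 3 \cdot 4\right)^{2}}{9}\right)^{2}} = \frac{1}{-628772 + \left(-127 + \frac{\left(-5 + 12\right)^{2}}{9}\right)^{2}} = \frac{1}{-628772 + \left(-127 + \frac{7^{2}}{9}\right)^{2}} = \frac{1}{-628772 + \left(-127 + \frac{1}{9} \cdot 49\right)^{2}} = \frac{1}{-628772 + \left(-127 + \frac{49}{9}\right)^{2}} = \frac{1}{-628772 + \left(- \frac{1094}{9}\right)^{2}} = \frac{1}{-628772 + \frac{1196836}{81}} = \frac{1}{- \frac{49733696}{81}} = - \frac{81}{49733696}$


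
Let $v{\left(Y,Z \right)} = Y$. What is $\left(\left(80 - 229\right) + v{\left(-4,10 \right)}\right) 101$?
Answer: $-15453$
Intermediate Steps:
$\left(\left(80 - 229\right) + v{\left(-4,10 \right)}\right) 101 = \left(\left(80 - 229\right) - 4\right) 101 = \left(-149 - 4\right) 101 = \left(-153\right) 101 = -15453$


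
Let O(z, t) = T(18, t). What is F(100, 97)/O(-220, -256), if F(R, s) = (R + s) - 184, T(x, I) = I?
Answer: -13/256 ≈ -0.050781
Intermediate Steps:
F(R, s) = -184 + R + s
O(z, t) = t
F(100, 97)/O(-220, -256) = (-184 + 100 + 97)/(-256) = 13*(-1/256) = -13/256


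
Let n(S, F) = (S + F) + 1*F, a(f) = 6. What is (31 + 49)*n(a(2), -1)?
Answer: 320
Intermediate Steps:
n(S, F) = S + 2*F (n(S, F) = (F + S) + F = S + 2*F)
(31 + 49)*n(a(2), -1) = (31 + 49)*(6 + 2*(-1)) = 80*(6 - 2) = 80*4 = 320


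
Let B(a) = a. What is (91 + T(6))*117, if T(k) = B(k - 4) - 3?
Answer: 10530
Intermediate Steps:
T(k) = -7 + k (T(k) = (k - 4) - 3 = (-4 + k) - 3 = -7 + k)
(91 + T(6))*117 = (91 + (-7 + 6))*117 = (91 - 1)*117 = 90*117 = 10530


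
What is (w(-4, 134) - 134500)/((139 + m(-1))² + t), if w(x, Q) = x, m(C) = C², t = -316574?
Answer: 67252/148487 ≈ 0.45292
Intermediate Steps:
(w(-4, 134) - 134500)/((139 + m(-1))² + t) = (-4 - 134500)/((139 + (-1)²)² - 316574) = -134504/((139 + 1)² - 316574) = -134504/(140² - 316574) = -134504/(19600 - 316574) = -134504/(-296974) = -134504*(-1/296974) = 67252/148487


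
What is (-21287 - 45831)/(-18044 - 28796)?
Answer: 33559/23420 ≈ 1.4329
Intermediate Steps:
(-21287 - 45831)/(-18044 - 28796) = -67118/(-46840) = -67118*(-1/46840) = 33559/23420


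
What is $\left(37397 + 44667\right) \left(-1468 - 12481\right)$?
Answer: $-1144710736$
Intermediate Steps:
$\left(37397 + 44667\right) \left(-1468 - 12481\right) = 82064 \left(-13949\right) = -1144710736$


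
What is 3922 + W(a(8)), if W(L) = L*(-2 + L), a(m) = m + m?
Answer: 4146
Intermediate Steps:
a(m) = 2*m
3922 + W(a(8)) = 3922 + (2*8)*(-2 + 2*8) = 3922 + 16*(-2 + 16) = 3922 + 16*14 = 3922 + 224 = 4146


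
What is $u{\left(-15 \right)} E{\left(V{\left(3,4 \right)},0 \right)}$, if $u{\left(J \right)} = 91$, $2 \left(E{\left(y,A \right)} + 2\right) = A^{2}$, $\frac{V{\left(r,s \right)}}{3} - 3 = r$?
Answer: $-182$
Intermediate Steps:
$V{\left(r,s \right)} = 9 + 3 r$
$E{\left(y,A \right)} = -2 + \frac{A^{2}}{2}$
$u{\left(-15 \right)} E{\left(V{\left(3,4 \right)},0 \right)} = 91 \left(-2 + \frac{0^{2}}{2}\right) = 91 \left(-2 + \frac{1}{2} \cdot 0\right) = 91 \left(-2 + 0\right) = 91 \left(-2\right) = -182$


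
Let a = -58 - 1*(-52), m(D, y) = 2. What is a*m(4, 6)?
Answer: -12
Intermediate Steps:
a = -6 (a = -58 + 52 = -6)
a*m(4, 6) = -6*2 = -12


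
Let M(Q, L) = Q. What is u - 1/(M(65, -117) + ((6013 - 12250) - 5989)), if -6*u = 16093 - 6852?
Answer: -112379795/72966 ≈ -1540.2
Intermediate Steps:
u = -9241/6 (u = -(16093 - 6852)/6 = -1/6*9241 = -9241/6 ≈ -1540.2)
u - 1/(M(65, -117) + ((6013 - 12250) - 5989)) = -9241/6 - 1/(65 + ((6013 - 12250) - 5989)) = -9241/6 - 1/(65 + (-6237 - 5989)) = -9241/6 - 1/(65 - 12226) = -9241/6 - 1/(-12161) = -9241/6 - 1*(-1/12161) = -9241/6 + 1/12161 = -112379795/72966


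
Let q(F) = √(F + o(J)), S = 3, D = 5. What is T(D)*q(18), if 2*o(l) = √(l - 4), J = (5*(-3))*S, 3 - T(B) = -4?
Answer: 7*√(72 + 14*I)/2 ≈ 29.837 + 2.8739*I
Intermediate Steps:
T(B) = 7 (T(B) = 3 - 1*(-4) = 3 + 4 = 7)
J = -45 (J = (5*(-3))*3 = -15*3 = -45)
o(l) = √(-4 + l)/2 (o(l) = √(l - 4)/2 = √(-4 + l)/2)
q(F) = √(F + 7*I/2) (q(F) = √(F + √(-4 - 45)/2) = √(F + √(-49)/2) = √(F + (7*I)/2) = √(F + 7*I/2))
T(D)*q(18) = 7*(√(4*18 + 14*I)/2) = 7*(√(72 + 14*I)/2) = 7*√(72 + 14*I)/2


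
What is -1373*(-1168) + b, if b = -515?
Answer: 1603149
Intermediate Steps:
-1373*(-1168) + b = -1373*(-1168) - 515 = 1603664 - 515 = 1603149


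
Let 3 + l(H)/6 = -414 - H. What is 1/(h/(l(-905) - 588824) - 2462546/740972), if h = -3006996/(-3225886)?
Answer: -87528878350849252/290893572837226093 ≈ -0.30090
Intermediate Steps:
l(H) = -2502 - 6*H (l(H) = -18 + 6*(-414 - H) = -18 + (-2484 - 6*H) = -2502 - 6*H)
h = 1503498/1612943 (h = -3006996*(-1/3225886) = 1503498/1612943 ≈ 0.93215)
1/(h/(l(-905) - 588824) - 2462546/740972) = 1/(1503498/(1612943*((-2502 - 6*(-905)) - 588824)) - 2462546/740972) = 1/(1503498/(1612943*((-2502 + 5430) - 588824)) - 2462546*1/740972) = 1/(1503498/(1612943*(2928 - 588824)) - 1231273/370486) = 1/((1503498/1612943)/(-585896) - 1231273/370486) = 1/((1503498/1612943)*(-1/585896) - 1231273/370486) = 1/(-751749/472508425964 - 1231273/370486) = 1/(-290893572837226093/87528878350849252) = -87528878350849252/290893572837226093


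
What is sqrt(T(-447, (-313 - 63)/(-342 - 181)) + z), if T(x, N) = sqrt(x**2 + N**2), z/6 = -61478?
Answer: sqrt(-100896095172 + 523*sqrt(54653697337))/523 ≈ 606.98*I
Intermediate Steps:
z = -368868 (z = 6*(-61478) = -368868)
T(x, N) = sqrt(N**2 + x**2)
sqrt(T(-447, (-313 - 63)/(-342 - 181)) + z) = sqrt(sqrt(((-313 - 63)/(-342 - 181))**2 + (-447)**2) - 368868) = sqrt(sqrt((-376/(-523))**2 + 199809) - 368868) = sqrt(sqrt((-376*(-1/523))**2 + 199809) - 368868) = sqrt(sqrt((376/523)**2 + 199809) - 368868) = sqrt(sqrt(141376/273529 + 199809) - 368868) = sqrt(sqrt(54653697337/273529) - 368868) = sqrt(sqrt(54653697337)/523 - 368868) = sqrt(-368868 + sqrt(54653697337)/523)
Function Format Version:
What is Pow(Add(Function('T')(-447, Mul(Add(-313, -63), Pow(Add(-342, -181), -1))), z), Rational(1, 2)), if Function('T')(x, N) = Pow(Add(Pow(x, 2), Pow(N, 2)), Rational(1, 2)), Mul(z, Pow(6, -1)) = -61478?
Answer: Mul(Rational(1, 523), Pow(Add(-100896095172, Mul(523, Pow(54653697337, Rational(1, 2)))), Rational(1, 2))) ≈ Mul(606.98, I)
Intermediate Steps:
z = -368868 (z = Mul(6, -61478) = -368868)
Function('T')(x, N) = Pow(Add(Pow(N, 2), Pow(x, 2)), Rational(1, 2))
Pow(Add(Function('T')(-447, Mul(Add(-313, -63), Pow(Add(-342, -181), -1))), z), Rational(1, 2)) = Pow(Add(Pow(Add(Pow(Mul(Add(-313, -63), Pow(Add(-342, -181), -1)), 2), Pow(-447, 2)), Rational(1, 2)), -368868), Rational(1, 2)) = Pow(Add(Pow(Add(Pow(Mul(-376, Pow(-523, -1)), 2), 199809), Rational(1, 2)), -368868), Rational(1, 2)) = Pow(Add(Pow(Add(Pow(Mul(-376, Rational(-1, 523)), 2), 199809), Rational(1, 2)), -368868), Rational(1, 2)) = Pow(Add(Pow(Add(Pow(Rational(376, 523), 2), 199809), Rational(1, 2)), -368868), Rational(1, 2)) = Pow(Add(Pow(Add(Rational(141376, 273529), 199809), Rational(1, 2)), -368868), Rational(1, 2)) = Pow(Add(Pow(Rational(54653697337, 273529), Rational(1, 2)), -368868), Rational(1, 2)) = Pow(Add(Mul(Rational(1, 523), Pow(54653697337, Rational(1, 2))), -368868), Rational(1, 2)) = Pow(Add(-368868, Mul(Rational(1, 523), Pow(54653697337, Rational(1, 2)))), Rational(1, 2))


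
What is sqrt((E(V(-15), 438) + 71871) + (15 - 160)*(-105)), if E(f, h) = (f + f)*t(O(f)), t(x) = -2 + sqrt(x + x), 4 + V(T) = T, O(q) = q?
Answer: sqrt(87172 - 38*I*sqrt(38)) ≈ 295.25 - 0.397*I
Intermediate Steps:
V(T) = -4 + T
t(x) = -2 + sqrt(2)*sqrt(x) (t(x) = -2 + sqrt(2*x) = -2 + sqrt(2)*sqrt(x))
E(f, h) = 2*f*(-2 + sqrt(2)*sqrt(f)) (E(f, h) = (f + f)*(-2 + sqrt(2)*sqrt(f)) = (2*f)*(-2 + sqrt(2)*sqrt(f)) = 2*f*(-2 + sqrt(2)*sqrt(f)))
sqrt((E(V(-15), 438) + 71871) + (15 - 160)*(-105)) = sqrt((2*(-4 - 15)*(-2 + sqrt(2)*sqrt(-4 - 15)) + 71871) + (15 - 160)*(-105)) = sqrt((2*(-19)*(-2 + sqrt(2)*sqrt(-19)) + 71871) - 145*(-105)) = sqrt((2*(-19)*(-2 + sqrt(2)*(I*sqrt(19))) + 71871) + 15225) = sqrt((2*(-19)*(-2 + I*sqrt(38)) + 71871) + 15225) = sqrt(((76 - 38*I*sqrt(38)) + 71871) + 15225) = sqrt((71947 - 38*I*sqrt(38)) + 15225) = sqrt(87172 - 38*I*sqrt(38))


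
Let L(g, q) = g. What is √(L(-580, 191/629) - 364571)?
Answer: I*√365151 ≈ 604.28*I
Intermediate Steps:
√(L(-580, 191/629) - 364571) = √(-580 - 364571) = √(-365151) = I*√365151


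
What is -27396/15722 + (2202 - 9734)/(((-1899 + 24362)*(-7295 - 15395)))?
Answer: -498686597072/286188391405 ≈ -1.7425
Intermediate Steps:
-27396/15722 + (2202 - 9734)/(((-1899 + 24362)*(-7295 - 15395))) = -27396*1/15722 - 7532/(22463*(-22690)) = -13698/7861 - 7532/(-509685470) = -13698/7861 - 7532*(-1/509685470) = -13698/7861 + 538/36406105 = -498686597072/286188391405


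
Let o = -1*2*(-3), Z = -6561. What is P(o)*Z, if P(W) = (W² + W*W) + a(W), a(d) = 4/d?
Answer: -476766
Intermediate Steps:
o = 6 (o = -2*(-3) = 6)
P(W) = 2*W² + 4/W (P(W) = (W² + W*W) + 4/W = (W² + W²) + 4/W = 2*W² + 4/W)
P(o)*Z = (2*(2 + 6³)/6)*(-6561) = (2*(⅙)*(2 + 216))*(-6561) = (2*(⅙)*218)*(-6561) = (218/3)*(-6561) = -476766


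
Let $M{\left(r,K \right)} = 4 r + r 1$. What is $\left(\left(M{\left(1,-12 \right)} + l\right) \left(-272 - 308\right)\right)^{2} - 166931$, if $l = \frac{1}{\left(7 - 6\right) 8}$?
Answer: $\frac{34675301}{4} \approx 8.6688 \cdot 10^{6}$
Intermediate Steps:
$M{\left(r,K \right)} = 5 r$ ($M{\left(r,K \right)} = 4 r + r = 5 r$)
$l = \frac{1}{8}$ ($l = \frac{1}{1 \cdot 8} = \frac{1}{8} \approx 0.125$)
$\left(\left(M{\left(1,-12 \right)} + l\right) \left(-272 - 308\right)\right)^{2} - 166931 = \left(\left(5 \cdot 1 + \frac{1}{8}\right) \left(-272 - 308\right)\right)^{2} - 166931 = \left(\left(5 + \frac{1}{8}\right) \left(-580\right)\right)^{2} - 166931 = \left(\frac{41}{8} \left(-580\right)\right)^{2} - 166931 = \left(- \frac{5945}{2}\right)^{2} - 166931 = \frac{35343025}{4} - 166931 = \frac{34675301}{4}$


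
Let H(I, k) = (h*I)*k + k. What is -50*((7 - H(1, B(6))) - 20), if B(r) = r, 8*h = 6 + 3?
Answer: 2575/2 ≈ 1287.5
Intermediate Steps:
h = 9/8 (h = (6 + 3)/8 = (⅛)*9 = 9/8 ≈ 1.1250)
H(I, k) = k + 9*I*k/8 (H(I, k) = (9*I/8)*k + k = 9*I*k/8 + k = k + 9*I*k/8)
-50*((7 - H(1, B(6))) - 20) = -50*((7 - 6*(8 + 9*1)/8) - 20) = -50*((7 - 6*(8 + 9)/8) - 20) = -50*((7 - 6*17/8) - 20) = -50*((7 - 1*51/4) - 20) = -50*((7 - 51/4) - 20) = -50*(-23/4 - 20) = -50*(-103/4) = 2575/2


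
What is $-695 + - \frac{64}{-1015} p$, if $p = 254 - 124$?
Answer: $- \frac{139421}{203} \approx -686.8$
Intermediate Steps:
$p = 130$
$-695 + - \frac{64}{-1015} p = -695 + - \frac{64}{-1015} \cdot 130 = -695 + \left(-64\right) \left(- \frac{1}{1015}\right) 130 = -695 + \frac{64}{1015} \cdot 130 = -695 + \frac{1664}{203} = - \frac{139421}{203}$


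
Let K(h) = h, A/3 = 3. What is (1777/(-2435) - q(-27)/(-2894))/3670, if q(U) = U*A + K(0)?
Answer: -5734343/25862086300 ≈ -0.00022173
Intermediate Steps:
A = 9 (A = 3*3 = 9)
q(U) = 9*U (q(U) = U*9 + 0 = 9*U + 0 = 9*U)
(1777/(-2435) - q(-27)/(-2894))/3670 = (1777/(-2435) - 9*(-27)/(-2894))/3670 = (1777*(-1/2435) - 1*(-243)*(-1/2894))*(1/3670) = (-1777/2435 + 243*(-1/2894))*(1/3670) = (-1777/2435 - 243/2894)*(1/3670) = -5734343/7046890*1/3670 = -5734343/25862086300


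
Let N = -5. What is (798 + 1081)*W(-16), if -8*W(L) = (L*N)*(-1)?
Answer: 18790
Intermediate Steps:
W(L) = -5*L/8 (W(L) = -L*(-5)*(-1)/8 = -(-5*L)*(-1)/8 = -5*L/8)
(798 + 1081)*W(-16) = (798 + 1081)*(-5/8*(-16)) = 1879*10 = 18790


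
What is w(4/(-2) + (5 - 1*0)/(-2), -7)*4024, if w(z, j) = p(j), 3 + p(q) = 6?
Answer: 12072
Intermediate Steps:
p(q) = 3 (p(q) = -3 + 6 = 3)
w(z, j) = 3
w(4/(-2) + (5 - 1*0)/(-2), -7)*4024 = 3*4024 = 12072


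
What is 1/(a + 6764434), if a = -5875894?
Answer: 1/888540 ≈ 1.1254e-6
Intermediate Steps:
1/(a + 6764434) = 1/(-5875894 + 6764434) = 1/888540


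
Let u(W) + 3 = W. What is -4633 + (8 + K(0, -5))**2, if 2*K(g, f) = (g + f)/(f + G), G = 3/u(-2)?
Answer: -14305359/3136 ≈ -4561.7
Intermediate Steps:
u(W) = -3 + W
G = -3/5 (G = 3/(-3 - 2) = 3/(-5) = 3*(-1/5) = -3/5 ≈ -0.60000)
K(g, f) = (f + g)/(2*(-3/5 + f)) (K(g, f) = ((g + f)/(f - 3/5))/2 = ((f + g)/(-3/5 + f))/2 = (f + g)/(2*(-3/5 + f)))
-4633 + (8 + K(0, -5))**2 = -4633 + (8 + 5*(-5 + 0)/(2*(-3 + 5*(-5))))**2 = -4633 + (8 + (5/2)*(-5)/(-3 - 25))**2 = -4633 + (8 + (5/2)*(-5)/(-28))**2 = -4633 + (8 + (5/2)*(-1/28)*(-5))**2 = -4633 + (8 + 25/56)**2 = -4633 + (473/56)**2 = -4633 + 223729/3136 = -14305359/3136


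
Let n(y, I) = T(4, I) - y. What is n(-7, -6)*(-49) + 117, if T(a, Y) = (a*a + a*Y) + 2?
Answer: 68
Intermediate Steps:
T(a, Y) = 2 + a² + Y*a (T(a, Y) = (a² + Y*a) + 2 = 2 + a² + Y*a)
n(y, I) = 18 - y + 4*I (n(y, I) = (2 + 4² + I*4) - y = (2 + 16 + 4*I) - y = (18 + 4*I) - y = 18 - y + 4*I)
n(-7, -6)*(-49) + 117 = (18 - 1*(-7) + 4*(-6))*(-49) + 117 = (18 + 7 - 24)*(-49) + 117 = 1*(-49) + 117 = -49 + 117 = 68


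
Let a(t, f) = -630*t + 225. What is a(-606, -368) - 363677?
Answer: 18328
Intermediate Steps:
a(t, f) = 225 - 630*t
a(-606, -368) - 363677 = (225 - 630*(-606)) - 363677 = (225 + 381780) - 363677 = 382005 - 363677 = 18328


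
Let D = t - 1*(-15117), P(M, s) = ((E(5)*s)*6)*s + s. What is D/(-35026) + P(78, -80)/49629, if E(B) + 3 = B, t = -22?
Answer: 1938044965/1738305354 ≈ 1.1149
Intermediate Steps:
E(B) = -3 + B
P(M, s) = s + 12*s**2 (P(M, s) = (((-3 + 5)*s)*6)*s + s = ((2*s)*6)*s + s = (12*s)*s + s = 12*s**2 + s = s + 12*s**2)
D = 15095 (D = -22 - 1*(-15117) = -22 + 15117 = 15095)
D/(-35026) + P(78, -80)/49629 = 15095/(-35026) - 80*(1 + 12*(-80))/49629 = 15095*(-1/35026) - 80*(1 - 960)*(1/49629) = -15095/35026 - 80*(-959)*(1/49629) = -15095/35026 + 76720*(1/49629) = -15095/35026 + 76720/49629 = 1938044965/1738305354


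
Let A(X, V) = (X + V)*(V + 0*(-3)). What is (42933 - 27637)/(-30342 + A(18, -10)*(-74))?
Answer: -7648/12211 ≈ -0.62632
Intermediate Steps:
A(X, V) = V*(V + X) (A(X, V) = (V + X)*(V + 0) = (V + X)*V = V*(V + X))
(42933 - 27637)/(-30342 + A(18, -10)*(-74)) = (42933 - 27637)/(-30342 - 10*(-10 + 18)*(-74)) = 15296/(-30342 - 10*8*(-74)) = 15296/(-30342 - 80*(-74)) = 15296/(-30342 + 5920) = 15296/(-24422) = 15296*(-1/24422) = -7648/12211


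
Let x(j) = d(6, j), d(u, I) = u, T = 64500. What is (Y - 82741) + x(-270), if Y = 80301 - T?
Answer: -66934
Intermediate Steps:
x(j) = 6
Y = 15801 (Y = 80301 - 1*64500 = 80301 - 64500 = 15801)
(Y - 82741) + x(-270) = (15801 - 82741) + 6 = -66940 + 6 = -66934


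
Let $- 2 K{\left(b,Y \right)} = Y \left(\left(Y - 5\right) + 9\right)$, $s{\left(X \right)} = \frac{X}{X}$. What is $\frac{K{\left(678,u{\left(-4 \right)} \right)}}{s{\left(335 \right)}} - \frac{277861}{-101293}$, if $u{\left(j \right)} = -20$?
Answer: $- \frac{15929019}{101293} \approx -157.26$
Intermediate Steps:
$s{\left(X \right)} = 1$
$K{\left(b,Y \right)} = - \frac{Y \left(4 + Y\right)}{2}$ ($K{\left(b,Y \right)} = - \frac{Y \left(\left(Y - 5\right) + 9\right)}{2} = - \frac{Y \left(\left(-5 + Y\right) + 9\right)}{2} = - \frac{Y \left(4 + Y\right)}{2}$)
$\frac{K{\left(678,u{\left(-4 \right)} \right)}}{s{\left(335 \right)}} - \frac{277861}{-101293} = \frac{\left(- \frac{1}{2}\right) \left(-20\right) \left(4 - 20\right)}{1} - \frac{277861}{-101293} = \left(- \frac{1}{2}\right) \left(-20\right) \left(-16\right) 1 - - \frac{277861}{101293} = \left(-160\right) 1 + \frac{277861}{101293} = -160 + \frac{277861}{101293} = - \frac{15929019}{101293}$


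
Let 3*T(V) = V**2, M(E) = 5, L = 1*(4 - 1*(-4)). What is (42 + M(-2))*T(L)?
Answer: 3008/3 ≈ 1002.7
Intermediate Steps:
L = 8 (L = 1*(4 + 4) = 1*8 = 8)
T(V) = V**2/3
(42 + M(-2))*T(L) = (42 + 5)*((1/3)*8**2) = 47*((1/3)*64) = 47*(64/3) = 3008/3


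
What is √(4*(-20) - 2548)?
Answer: 6*I*√73 ≈ 51.264*I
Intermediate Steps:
√(4*(-20) - 2548) = √(-80 - 2548) = √(-2628) = 6*I*√73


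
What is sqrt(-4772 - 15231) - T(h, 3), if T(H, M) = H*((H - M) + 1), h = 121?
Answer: -14399 + I*sqrt(20003) ≈ -14399.0 + 141.43*I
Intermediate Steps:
T(H, M) = H*(1 + H - M)
sqrt(-4772 - 15231) - T(h, 3) = sqrt(-4772 - 15231) - 121*(1 + 121 - 1*3) = sqrt(-20003) - 121*(1 + 121 - 3) = I*sqrt(20003) - 121*119 = I*sqrt(20003) - 1*14399 = I*sqrt(20003) - 14399 = -14399 + I*sqrt(20003)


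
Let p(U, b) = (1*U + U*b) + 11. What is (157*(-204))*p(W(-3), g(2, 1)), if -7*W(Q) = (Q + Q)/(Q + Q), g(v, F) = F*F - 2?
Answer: -352308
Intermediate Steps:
g(v, F) = -2 + F**2 (g(v, F) = F**2 - 2 = -2 + F**2)
W(Q) = -1/7 (W(Q) = -(Q + Q)/(7*(Q + Q)) = -2*Q/(7*(2*Q)) = -2*Q*1/(2*Q)/7 = -1/7*1 = -1/7)
p(U, b) = 11 + U + U*b (p(U, b) = (U + U*b) + 11 = 11 + U + U*b)
(157*(-204))*p(W(-3), g(2, 1)) = (157*(-204))*(11 - 1/7 - (-2 + 1**2)/7) = -32028*(11 - 1/7 - (-2 + 1)/7) = -32028*(11 - 1/7 - 1/7*(-1)) = -32028*(11 - 1/7 + 1/7) = -32028*11 = -352308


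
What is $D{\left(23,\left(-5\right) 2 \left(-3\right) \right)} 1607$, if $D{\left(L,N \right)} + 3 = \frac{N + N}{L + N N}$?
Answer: $- \frac{4353363}{923} \approx -4716.5$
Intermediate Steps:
$D{\left(L,N \right)} = -3 + \frac{2 N}{L + N^{2}}$ ($D{\left(L,N \right)} = -3 + \frac{N + N}{L + N N} = -3 + \frac{2 N}{L + N^{2}}$)
$D{\left(23,\left(-5\right) 2 \left(-3\right) \right)} 1607 = \frac{\left(-3\right) 23 - 3 \left(\left(-5\right) 2 \left(-3\right)\right)^{2} + 2 \left(-5\right) 2 \left(-3\right)}{23 + \left(\left(-5\right) 2 \left(-3\right)\right)^{2}} \cdot 1607 = \frac{-69 - 3 \left(\left(-10\right) \left(-3\right)\right)^{2} + 2 \left(\left(-10\right) \left(-3\right)\right)}{23 + \left(\left(-10\right) \left(-3\right)\right)^{2}} \cdot 1607 = \frac{-69 - 3 \cdot 30^{2} + 2 \cdot 30}{23 + 30^{2}} \cdot 1607 = \frac{-69 - 2700 + 60}{23 + 900} \cdot 1607 = \frac{-69 - 2700 + 60}{923} \cdot 1607 = \frac{1}{923} \left(-2709\right) 1607 = \left(- \frac{2709}{923}\right) 1607 = - \frac{4353363}{923}$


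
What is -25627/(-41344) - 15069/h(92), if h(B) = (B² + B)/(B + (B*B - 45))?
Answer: -441853510957/29478272 ≈ -14989.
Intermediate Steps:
h(B) = (B + B²)/(-45 + B + B²) (h(B) = (B + B²)/(B + (B² - 45)) = (B + B²)/(B + (-45 + B²)) = (B + B²)/(-45 + B + B²))
-25627/(-41344) - 15069/h(92) = -25627/(-41344) - 15069*(-45 + 92 + 92²)/(92*(1 + 92)) = -25627*(-1/41344) - 15069/(92*93/(-45 + 92 + 8464)) = 25627/41344 - 15069/(92*93/8511) = 25627/41344 - 15069/(92*(1/8511)*93) = 25627/41344 - 15069/2852/2837 = 25627/41344 - 15069*2837/2852 = 25627/41344 - 42750753/2852 = -441853510957/29478272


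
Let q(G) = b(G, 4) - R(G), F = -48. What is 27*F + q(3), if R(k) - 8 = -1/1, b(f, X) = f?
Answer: -1300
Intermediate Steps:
R(k) = 7 (R(k) = 8 - 1/1 = 8 - 1*1 = 8 - 1 = 7)
q(G) = -7 + G (q(G) = G - 1*7 = G - 7 = -7 + G)
27*F + q(3) = 27*(-48) + (-7 + 3) = -1296 - 4 = -1300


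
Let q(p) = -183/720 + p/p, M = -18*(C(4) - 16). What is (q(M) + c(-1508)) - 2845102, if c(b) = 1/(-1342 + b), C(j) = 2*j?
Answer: -64868308603/22800 ≈ -2.8451e+6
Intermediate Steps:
M = 144 (M = -18*(2*4 - 16) = -18*(8 - 16) = -18*(-8) = 144)
q(p) = 179/240 (q(p) = -183*1/720 + 1 = -61/240 + 1 = 179/240)
(q(M) + c(-1508)) - 2845102 = (179/240 + 1/(-1342 - 1508)) - 2845102 = (179/240 + 1/(-2850)) - 2845102 = (179/240 - 1/2850) - 2845102 = 16997/22800 - 2845102 = -64868308603/22800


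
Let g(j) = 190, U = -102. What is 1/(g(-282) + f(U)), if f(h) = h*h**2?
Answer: -1/1061018 ≈ -9.4249e-7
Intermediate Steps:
f(h) = h**3
1/(g(-282) + f(U)) = 1/(190 + (-102)**3) = 1/(190 - 1061208) = 1/(-1061018) = -1/1061018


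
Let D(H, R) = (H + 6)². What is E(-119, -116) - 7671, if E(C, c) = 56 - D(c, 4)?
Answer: -19715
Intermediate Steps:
D(H, R) = (6 + H)²
E(C, c) = 56 - (6 + c)²
E(-119, -116) - 7671 = (56 - (6 - 116)²) - 7671 = (56 - 1*(-110)²) - 7671 = (56 - 1*12100) - 7671 = (56 - 12100) - 7671 = -12044 - 7671 = -19715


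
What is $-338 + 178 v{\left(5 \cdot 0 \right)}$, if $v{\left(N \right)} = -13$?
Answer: $-2652$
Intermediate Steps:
$-338 + 178 v{\left(5 \cdot 0 \right)} = -338 + 178 \left(-13\right) = -338 - 2314 = -2652$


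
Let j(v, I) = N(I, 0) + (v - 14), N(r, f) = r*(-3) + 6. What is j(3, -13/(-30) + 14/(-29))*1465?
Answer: -412251/58 ≈ -7107.8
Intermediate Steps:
N(r, f) = 6 - 3*r (N(r, f) = -3*r + 6 = 6 - 3*r)
j(v, I) = -8 + v - 3*I (j(v, I) = (6 - 3*I) + (v - 14) = (6 - 3*I) + (-14 + v) = -8 + v - 3*I)
j(3, -13/(-30) + 14/(-29))*1465 = (-8 + 3 - 3*(-13/(-30) + 14/(-29)))*1465 = (-8 + 3 - 3*(-13*(-1/30) + 14*(-1/29)))*1465 = (-8 + 3 - 3*(13/30 - 14/29))*1465 = (-8 + 3 - 3*(-43/870))*1465 = (-8 + 3 + 43/290)*1465 = -1407/290*1465 = -412251/58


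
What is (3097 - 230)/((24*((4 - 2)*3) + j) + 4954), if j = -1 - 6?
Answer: 2867/5091 ≈ 0.56315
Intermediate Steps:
j = -7
(3097 - 230)/((24*((4 - 2)*3) + j) + 4954) = (3097 - 230)/((24*((4 - 2)*3) - 7) + 4954) = 2867/((24*(2*3) - 7) + 4954) = 2867/((24*6 - 7) + 4954) = 2867/((144 - 7) + 4954) = 2867/(137 + 4954) = 2867/5091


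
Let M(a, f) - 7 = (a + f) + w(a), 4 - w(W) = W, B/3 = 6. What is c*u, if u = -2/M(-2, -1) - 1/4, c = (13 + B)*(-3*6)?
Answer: 2511/10 ≈ 251.10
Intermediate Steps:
B = 18 (B = 3*6 = 18)
w(W) = 4 - W
M(a, f) = 11 + f (M(a, f) = 7 + ((a + f) + (4 - a)) = 7 + (4 + f) = 11 + f)
c = -558 (c = (13 + 18)*(-3*6) = 31*(-18) = -558)
u = -9/20 (u = -2/(11 - 1) - 1/4 = -2/10 - 1*¼ = -2*⅒ - ¼ = -⅕ - ¼ = -9/20 ≈ -0.45000)
c*u = -558*(-9/20) = 2511/10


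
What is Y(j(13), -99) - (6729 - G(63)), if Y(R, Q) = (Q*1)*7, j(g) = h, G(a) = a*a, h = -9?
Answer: -3453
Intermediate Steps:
G(a) = a**2
j(g) = -9
Y(R, Q) = 7*Q (Y(R, Q) = Q*7 = 7*Q)
Y(j(13), -99) - (6729 - G(63)) = 7*(-99) - (6729 - 1*63**2) = -693 - (6729 - 1*3969) = -693 - (6729 - 3969) = -693 - 1*2760 = -693 - 2760 = -3453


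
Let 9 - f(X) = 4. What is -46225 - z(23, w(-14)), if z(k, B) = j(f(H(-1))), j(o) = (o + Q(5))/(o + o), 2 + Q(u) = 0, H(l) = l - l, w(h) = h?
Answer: -462253/10 ≈ -46225.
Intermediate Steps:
H(l) = 0
Q(u) = -2 (Q(u) = -2 + 0 = -2)
f(X) = 5 (f(X) = 9 - 1*4 = 9 - 4 = 5)
j(o) = (-2 + o)/(2*o) (j(o) = (o - 2)/(o + o) = (-2 + o)/((2*o)) = (-2 + o)*(1/(2*o)) = (-2 + o)/(2*o))
z(k, B) = 3/10 (z(k, B) = (½)*(-2 + 5)/5 = (½)*(⅕)*3 = 3/10)
-46225 - z(23, w(-14)) = -46225 - 1*3/10 = -46225 - 3/10 = -462253/10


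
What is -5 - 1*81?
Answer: -86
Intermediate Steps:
-5 - 1*81 = -5 - 81 = -86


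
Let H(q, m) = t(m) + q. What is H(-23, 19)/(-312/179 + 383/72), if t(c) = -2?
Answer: -322200/46093 ≈ -6.9902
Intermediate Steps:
H(q, m) = -2 + q
H(-23, 19)/(-312/179 + 383/72) = (-2 - 23)/(-312/179 + 383/72) = -25/(-312*1/179 + 383*(1/72)) = -25/(-312/179 + 383/72) = -25/46093/12888 = -25*12888/46093 = -322200/46093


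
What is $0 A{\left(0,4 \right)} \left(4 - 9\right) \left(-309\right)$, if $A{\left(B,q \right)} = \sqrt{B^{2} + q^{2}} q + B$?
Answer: $0$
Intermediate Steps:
$A{\left(B,q \right)} = B + q \sqrt{B^{2} + q^{2}}$ ($A{\left(B,q \right)} = q \sqrt{B^{2} + q^{2}} + B = B + q \sqrt{B^{2} + q^{2}}$)
$0 A{\left(0,4 \right)} \left(4 - 9\right) \left(-309\right) = 0 \left(0 + 4 \sqrt{0^{2} + 4^{2}}\right) \left(4 - 9\right) \left(-309\right) = 0 \left(0 + 4 \sqrt{0 + 16}\right) \left(4 - 9\right) \left(-309\right) = 0 \left(0 + 4 \sqrt{16}\right) \left(4 - 9\right) \left(-309\right) = 0 \left(0 + 4 \cdot 4\right) \left(-5\right) \left(-309\right) = 0 \left(0 + 16\right) \left(-5\right) \left(-309\right) = 0 \cdot 16 \left(-5\right) \left(-309\right) = 0 \left(-5\right) \left(-309\right) = 0 \left(-309\right) = 0$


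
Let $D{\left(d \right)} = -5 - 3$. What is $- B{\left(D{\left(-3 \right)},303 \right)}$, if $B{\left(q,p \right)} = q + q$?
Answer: $16$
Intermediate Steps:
$D{\left(d \right)} = -8$
$B{\left(q,p \right)} = 2 q$
$- B{\left(D{\left(-3 \right)},303 \right)} = - 2 \left(-8\right) = \left(-1\right) \left(-16\right) = 16$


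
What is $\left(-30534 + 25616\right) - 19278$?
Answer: $-24196$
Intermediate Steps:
$\left(-30534 + 25616\right) - 19278 = -4918 - 19278 = -24196$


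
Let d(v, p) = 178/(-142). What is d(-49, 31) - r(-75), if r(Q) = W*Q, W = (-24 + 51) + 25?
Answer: 276811/71 ≈ 3898.7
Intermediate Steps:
d(v, p) = -89/71 (d(v, p) = 178*(-1/142) = -89/71)
W = 52 (W = 27 + 25 = 52)
r(Q) = 52*Q
d(-49, 31) - r(-75) = -89/71 - 52*(-75) = -89/71 - 1*(-3900) = -89/71 + 3900 = 276811/71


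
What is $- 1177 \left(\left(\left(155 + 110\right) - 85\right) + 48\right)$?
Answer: $-268356$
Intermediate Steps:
$- 1177 \left(\left(\left(155 + 110\right) - 85\right) + 48\right) = - 1177 \left(\left(265 - 85\right) + 48\right) = - 1177 \left(180 + 48\right) = \left(-1177\right) 228 = -268356$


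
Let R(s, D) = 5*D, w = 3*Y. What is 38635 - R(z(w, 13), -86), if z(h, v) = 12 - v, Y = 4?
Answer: 39065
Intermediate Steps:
w = 12 (w = 3*4 = 12)
38635 - R(z(w, 13), -86) = 38635 - 5*(-86) = 38635 - 1*(-430) = 38635 + 430 = 39065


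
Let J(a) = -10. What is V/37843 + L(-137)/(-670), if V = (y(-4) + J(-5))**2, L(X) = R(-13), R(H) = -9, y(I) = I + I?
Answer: 557667/25354810 ≈ 0.021995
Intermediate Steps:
y(I) = 2*I
L(X) = -9
V = 324 (V = (2*(-4) - 10)**2 = (-8 - 10)**2 = (-18)**2 = 324)
V/37843 + L(-137)/(-670) = 324/37843 - 9/(-670) = 324*(1/37843) - 9*(-1/670) = 324/37843 + 9/670 = 557667/25354810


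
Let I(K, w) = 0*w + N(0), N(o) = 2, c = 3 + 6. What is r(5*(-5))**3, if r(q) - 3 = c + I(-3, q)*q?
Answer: -54872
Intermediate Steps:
c = 9
I(K, w) = 2 (I(K, w) = 0*w + 2 = 0 + 2 = 2)
r(q) = 12 + 2*q (r(q) = 3 + (9 + 2*q) = 12 + 2*q)
r(5*(-5))**3 = (12 + 2*(5*(-5)))**3 = (12 + 2*(-25))**3 = (12 - 50)**3 = (-38)**3 = -54872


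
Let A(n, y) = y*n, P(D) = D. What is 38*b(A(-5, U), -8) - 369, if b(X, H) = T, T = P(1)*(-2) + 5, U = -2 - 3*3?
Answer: -255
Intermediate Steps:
U = -11 (U = -2 - 9 = -11)
A(n, y) = n*y
T = 3 (T = 1*(-2) + 5 = -2 + 5 = 3)
b(X, H) = 3
38*b(A(-5, U), -8) - 369 = 38*3 - 369 = 114 - 369 = -255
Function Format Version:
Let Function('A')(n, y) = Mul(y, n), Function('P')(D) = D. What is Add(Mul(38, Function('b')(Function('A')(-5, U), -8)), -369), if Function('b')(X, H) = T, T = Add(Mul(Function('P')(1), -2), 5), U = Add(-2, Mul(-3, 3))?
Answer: -255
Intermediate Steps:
U = -11 (U = Add(-2, -9) = -11)
Function('A')(n, y) = Mul(n, y)
T = 3 (T = Add(Mul(1, -2), 5) = Add(-2, 5) = 3)
Function('b')(X, H) = 3
Add(Mul(38, Function('b')(Function('A')(-5, U), -8)), -369) = Add(Mul(38, 3), -369) = Add(114, -369) = -255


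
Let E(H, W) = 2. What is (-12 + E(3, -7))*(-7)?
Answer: 70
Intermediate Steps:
(-12 + E(3, -7))*(-7) = (-12 + 2)*(-7) = -10*(-7) = 70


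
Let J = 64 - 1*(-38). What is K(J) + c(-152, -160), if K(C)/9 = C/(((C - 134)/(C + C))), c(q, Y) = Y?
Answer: -24049/4 ≈ -6012.3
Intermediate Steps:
J = 102 (J = 64 + 38 = 102)
K(C) = 18*C²/(-134 + C) (K(C) = 9*(C/(((C - 134)/(C + C)))) = 9*(C/(((-134 + C)/((2*C))))) = 9*(C/(((-134 + C)*(1/(2*C))))) = 9*(C/(((-134 + C)/(2*C)))) = 9*(C*(2*C/(-134 + C))) = 9*(2*C²/(-134 + C)) = 18*C²/(-134 + C))
K(J) + c(-152, -160) = 18*102²/(-134 + 102) - 160 = 18*10404/(-32) - 160 = 18*10404*(-1/32) - 160 = -23409/4 - 160 = -24049/4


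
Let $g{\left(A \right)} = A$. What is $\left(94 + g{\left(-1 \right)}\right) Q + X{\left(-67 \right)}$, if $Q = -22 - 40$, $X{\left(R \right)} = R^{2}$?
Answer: $-1277$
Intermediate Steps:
$Q = -62$
$\left(94 + g{\left(-1 \right)}\right) Q + X{\left(-67 \right)} = \left(94 - 1\right) \left(-62\right) + \left(-67\right)^{2} = 93 \left(-62\right) + 4489 = -5766 + 4489 = -1277$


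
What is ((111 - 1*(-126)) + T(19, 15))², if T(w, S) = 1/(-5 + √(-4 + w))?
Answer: 279662/5 - 473*√15/10 ≈ 55749.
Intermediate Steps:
((111 - 1*(-126)) + T(19, 15))² = ((111 - 1*(-126)) + 1/(-5 + √(-4 + 19)))² = ((111 + 126) + 1/(-5 + √15))² = (237 + 1/(-5 + √15))²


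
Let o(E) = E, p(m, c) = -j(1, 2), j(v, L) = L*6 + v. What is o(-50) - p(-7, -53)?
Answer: -37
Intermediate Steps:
j(v, L) = v + 6*L (j(v, L) = 6*L + v = v + 6*L)
p(m, c) = -13 (p(m, c) = -(1 + 6*2) = -(1 + 12) = -1*13 = -13)
o(-50) - p(-7, -53) = -50 - 1*(-13) = -50 + 13 = -37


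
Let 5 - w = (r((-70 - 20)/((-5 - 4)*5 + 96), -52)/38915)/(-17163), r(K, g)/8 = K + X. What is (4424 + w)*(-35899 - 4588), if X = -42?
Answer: -678670827939584857/3784756155 ≈ -1.7932e+8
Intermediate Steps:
r(K, g) = -336 + 8*K (r(K, g) = 8*(K - 42) = 8*(-42 + K) = -336 + 8*K)
w = 18923778791/3784756155 (w = 5 - (-336 + 8*((-70 - 20)/((-5 - 4)*5 + 96)))/38915/(-17163) = 5 - (-336 + 8*(-90/(-9*5 + 96)))*(1/38915)*(-1)/17163 = 5 - (-336 + 8*(-90/(-45 + 96)))*(1/38915)*(-1)/17163 = 5 - (-336 + 8*(-90/51))*(1/38915)*(-1)/17163 = 5 - (-336 + 8*(-90*1/51))*(1/38915)*(-1)/17163 = 5 - (-336 + 8*(-30/17))*(1/38915)*(-1)/17163 = 5 - (-336 - 240/17)*(1/38915)*(-1)/17163 = 5 - (-5952/17*1/38915)*(-1)/17163 = 5 - (-5952)*(-1)/(661555*17163) = 5 - 1*1984/3784756155 = 5 - 1984/3784756155 = 18923778791/3784756155 ≈ 5.0000)
(4424 + w)*(-35899 - 4588) = (4424 + 18923778791/3784756155)*(-35899 - 4588) = (16762685008511/3784756155)*(-40487) = -678670827939584857/3784756155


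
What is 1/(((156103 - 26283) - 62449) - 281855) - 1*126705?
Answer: -27176195221/214484 ≈ -1.2671e+5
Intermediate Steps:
1/(((156103 - 26283) - 62449) - 281855) - 1*126705 = 1/((129820 - 62449) - 281855) - 126705 = 1/(67371 - 281855) - 126705 = 1/(-214484) - 126705 = -1/214484 - 126705 = -27176195221/214484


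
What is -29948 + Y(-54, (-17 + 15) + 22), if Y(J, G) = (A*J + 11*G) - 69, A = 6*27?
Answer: -38545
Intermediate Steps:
A = 162
Y(J, G) = -69 + 11*G + 162*J (Y(J, G) = (162*J + 11*G) - 69 = (11*G + 162*J) - 69 = -69 + 11*G + 162*J)
-29948 + Y(-54, (-17 + 15) + 22) = -29948 + (-69 + 11*((-17 + 15) + 22) + 162*(-54)) = -29948 + (-69 + 11*(-2 + 22) - 8748) = -29948 + (-69 + 11*20 - 8748) = -29948 + (-69 + 220 - 8748) = -29948 - 8597 = -38545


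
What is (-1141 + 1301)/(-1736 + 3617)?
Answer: 160/1881 ≈ 0.085061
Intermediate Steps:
(-1141 + 1301)/(-1736 + 3617) = 160/1881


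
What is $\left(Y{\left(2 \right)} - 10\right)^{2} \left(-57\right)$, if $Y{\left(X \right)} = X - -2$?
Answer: $-2052$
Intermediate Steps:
$Y{\left(X \right)} = 2 + X$ ($Y{\left(X \right)} = X + 2 = 2 + X$)
$\left(Y{\left(2 \right)} - 10\right)^{2} \left(-57\right) = \left(\left(2 + 2\right) - 10\right)^{2} \left(-57\right) = \left(4 - 10\right)^{2} \left(-57\right) = \left(-6\right)^{2} \left(-57\right) = 36 \left(-57\right) = -2052$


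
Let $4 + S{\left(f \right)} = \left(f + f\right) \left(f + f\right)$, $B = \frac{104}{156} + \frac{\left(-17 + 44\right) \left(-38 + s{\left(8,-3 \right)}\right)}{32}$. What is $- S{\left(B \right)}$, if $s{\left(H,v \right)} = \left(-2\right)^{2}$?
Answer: $- \frac{1806721}{576} \approx -3136.7$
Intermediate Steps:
$s{\left(H,v \right)} = 4$
$B = - \frac{1345}{48}$ ($B = \frac{104}{156} + \frac{\left(-17 + 44\right) \left(-38 + 4\right)}{32} = 104 \cdot \frac{1}{156} + 27 \left(-34\right) \frac{1}{32} = \frac{2}{3} - \frac{459}{16} = - \frac{1345}{48} \approx -28.021$)
$S{\left(f \right)} = -4 + 4 f^{2}$ ($S{\left(f \right)} = -4 + \left(f + f\right) \left(f + f\right) = -4 + 2 f 2 f = -4 + 4 f^{2}$)
$- S{\left(B \right)} = - (-4 + 4 \left(- \frac{1345}{48}\right)^{2}) = - (-4 + 4 \cdot \frac{1809025}{2304}) = - (-4 + \frac{1809025}{576}) = \left(-1\right) \frac{1806721}{576} = - \frac{1806721}{576}$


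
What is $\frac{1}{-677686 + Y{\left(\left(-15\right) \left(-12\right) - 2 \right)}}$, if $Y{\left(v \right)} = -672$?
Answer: $- \frac{1}{678358} \approx -1.4741 \cdot 10^{-6}$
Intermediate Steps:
$\frac{1}{-677686 + Y{\left(\left(-15\right) \left(-12\right) - 2 \right)}} = \frac{1}{-677686 - 672} = \frac{1}{-678358} = - \frac{1}{678358}$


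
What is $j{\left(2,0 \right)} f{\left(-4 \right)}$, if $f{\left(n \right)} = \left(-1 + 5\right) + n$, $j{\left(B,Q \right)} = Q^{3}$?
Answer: $0$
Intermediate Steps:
$f{\left(n \right)} = 4 + n$
$j{\left(2,0 \right)} f{\left(-4 \right)} = 0^{3} \left(4 - 4\right) = 0 \cdot 0 = 0$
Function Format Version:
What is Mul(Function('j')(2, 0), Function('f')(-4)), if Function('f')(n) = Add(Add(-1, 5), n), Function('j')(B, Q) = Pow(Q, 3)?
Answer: 0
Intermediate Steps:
Function('f')(n) = Add(4, n)
Mul(Function('j')(2, 0), Function('f')(-4)) = Mul(Pow(0, 3), Add(4, -4)) = Mul(0, 0) = 0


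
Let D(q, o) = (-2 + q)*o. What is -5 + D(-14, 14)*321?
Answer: -71909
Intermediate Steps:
D(q, o) = o*(-2 + q)
-5 + D(-14, 14)*321 = -5 + (14*(-2 - 14))*321 = -5 + (14*(-16))*321 = -5 - 224*321 = -5 - 71904 = -71909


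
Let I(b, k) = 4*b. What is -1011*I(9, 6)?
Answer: -36396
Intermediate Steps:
-1011*I(9, 6) = -4044*9 = -1011*36 = -36396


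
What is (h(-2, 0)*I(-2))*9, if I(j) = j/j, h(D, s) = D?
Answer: -18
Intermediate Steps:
I(j) = 1
(h(-2, 0)*I(-2))*9 = -2*1*9 = -2*9 = -18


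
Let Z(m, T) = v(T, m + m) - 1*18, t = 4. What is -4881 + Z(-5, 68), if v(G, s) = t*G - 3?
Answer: -4630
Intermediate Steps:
v(G, s) = -3 + 4*G (v(G, s) = 4*G - 3 = -3 + 4*G)
Z(m, T) = -21 + 4*T (Z(m, T) = (-3 + 4*T) - 1*18 = (-3 + 4*T) - 18 = -21 + 4*T)
-4881 + Z(-5, 68) = -4881 + (-21 + 4*68) = -4881 + (-21 + 272) = -4881 + 251 = -4630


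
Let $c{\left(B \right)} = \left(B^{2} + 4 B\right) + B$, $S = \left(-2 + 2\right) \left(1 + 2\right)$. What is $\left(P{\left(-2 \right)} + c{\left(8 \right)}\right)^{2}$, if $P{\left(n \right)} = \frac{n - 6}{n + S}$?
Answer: $11664$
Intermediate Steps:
$S = 0$ ($S = 0 \cdot 3 = 0$)
$c{\left(B \right)} = B^{2} + 5 B$
$P{\left(n \right)} = \frac{-6 + n}{n}$ ($P{\left(n \right)} = \frac{n - 6}{n + 0} = \frac{-6 + n}{n}$)
$\left(P{\left(-2 \right)} + c{\left(8 \right)}\right)^{2} = \left(\frac{-6 - 2}{-2} + 8 \left(5 + 8\right)\right)^{2} = \left(\left(- \frac{1}{2}\right) \left(-8\right) + 8 \cdot 13\right)^{2} = \left(4 + 104\right)^{2} = 108^{2} = 11664$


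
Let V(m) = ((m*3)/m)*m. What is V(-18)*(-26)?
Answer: 1404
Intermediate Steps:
V(m) = 3*m (V(m) = ((3*m)/m)*m = 3*m)
V(-18)*(-26) = (3*(-18))*(-26) = -54*(-26) = 1404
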